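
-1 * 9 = -9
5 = 5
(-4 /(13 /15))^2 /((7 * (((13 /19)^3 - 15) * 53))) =-1543275 /394564807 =-0.00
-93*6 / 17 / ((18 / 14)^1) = -434 / 17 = -25.53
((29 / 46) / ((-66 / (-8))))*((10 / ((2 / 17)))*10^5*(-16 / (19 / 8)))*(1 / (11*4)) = -15776000000 / 158631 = -99450.93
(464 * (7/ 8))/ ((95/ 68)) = 27608/ 95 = 290.61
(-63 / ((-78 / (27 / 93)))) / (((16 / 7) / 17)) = 22491 / 12896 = 1.74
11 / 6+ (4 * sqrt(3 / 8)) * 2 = 11 / 6+ 2 * sqrt(6) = 6.73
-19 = -19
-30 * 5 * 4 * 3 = -1800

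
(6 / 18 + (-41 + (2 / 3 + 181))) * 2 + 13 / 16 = 4525 / 16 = 282.81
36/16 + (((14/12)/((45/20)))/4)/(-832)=101081/44928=2.25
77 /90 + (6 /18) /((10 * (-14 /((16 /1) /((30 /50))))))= 499 /630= 0.79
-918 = -918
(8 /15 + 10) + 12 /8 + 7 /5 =403 /30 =13.43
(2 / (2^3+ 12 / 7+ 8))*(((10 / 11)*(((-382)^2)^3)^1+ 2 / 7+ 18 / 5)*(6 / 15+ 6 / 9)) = 8700379748057279168 / 25575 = 340190801488065.66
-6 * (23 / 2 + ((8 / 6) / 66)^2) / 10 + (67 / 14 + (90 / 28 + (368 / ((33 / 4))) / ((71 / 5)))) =9837359 / 2319570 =4.24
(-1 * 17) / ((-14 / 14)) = 17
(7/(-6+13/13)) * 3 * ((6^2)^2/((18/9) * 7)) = -1944/5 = -388.80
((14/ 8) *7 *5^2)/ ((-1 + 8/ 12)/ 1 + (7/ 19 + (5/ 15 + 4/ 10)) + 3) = 116375/ 1432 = 81.27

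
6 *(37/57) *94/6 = 3478/57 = 61.02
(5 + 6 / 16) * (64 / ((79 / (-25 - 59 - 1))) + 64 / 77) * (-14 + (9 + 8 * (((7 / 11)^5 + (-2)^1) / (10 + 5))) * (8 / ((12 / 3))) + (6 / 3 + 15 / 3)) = -459450009936 / 139953319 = -3282.88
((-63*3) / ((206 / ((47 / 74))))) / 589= -0.00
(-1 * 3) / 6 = -1 / 2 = -0.50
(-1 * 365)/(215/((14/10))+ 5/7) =-511/216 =-2.37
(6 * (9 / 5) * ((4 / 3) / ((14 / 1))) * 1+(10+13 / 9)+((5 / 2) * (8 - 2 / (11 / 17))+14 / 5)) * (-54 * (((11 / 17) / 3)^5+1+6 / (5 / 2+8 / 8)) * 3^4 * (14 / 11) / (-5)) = 2503207694992784 / 30065471975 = 83258.55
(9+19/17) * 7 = 1204/17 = 70.82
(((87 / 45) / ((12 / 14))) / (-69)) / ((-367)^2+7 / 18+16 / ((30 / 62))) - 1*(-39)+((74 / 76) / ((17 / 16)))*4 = 606818369900 / 14222649633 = 42.67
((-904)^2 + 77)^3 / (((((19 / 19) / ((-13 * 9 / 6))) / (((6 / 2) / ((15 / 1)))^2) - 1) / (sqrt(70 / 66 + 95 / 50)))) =-7097030801536685841 * sqrt(322410) / 9790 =-411621688747283898.81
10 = 10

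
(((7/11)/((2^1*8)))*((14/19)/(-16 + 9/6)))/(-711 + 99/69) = 1127/395662080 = 0.00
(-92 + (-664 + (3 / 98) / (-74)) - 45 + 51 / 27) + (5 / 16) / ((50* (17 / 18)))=-17733032887 / 22191120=-799.10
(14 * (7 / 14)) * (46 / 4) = 161 / 2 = 80.50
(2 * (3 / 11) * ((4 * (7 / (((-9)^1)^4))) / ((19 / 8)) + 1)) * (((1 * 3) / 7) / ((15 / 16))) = 363296 / 1454355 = 0.25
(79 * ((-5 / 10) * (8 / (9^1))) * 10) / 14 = -1580 / 63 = -25.08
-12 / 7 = -1.71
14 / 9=1.56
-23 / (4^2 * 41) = -23 / 656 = -0.04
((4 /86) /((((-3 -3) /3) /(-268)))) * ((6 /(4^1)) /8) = 201 /172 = 1.17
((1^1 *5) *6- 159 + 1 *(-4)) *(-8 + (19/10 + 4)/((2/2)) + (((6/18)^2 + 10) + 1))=-107863/90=-1198.48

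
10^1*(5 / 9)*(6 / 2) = 50 / 3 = 16.67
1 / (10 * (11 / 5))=1 / 22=0.05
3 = 3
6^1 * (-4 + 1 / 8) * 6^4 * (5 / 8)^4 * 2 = -4708125 / 512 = -9195.56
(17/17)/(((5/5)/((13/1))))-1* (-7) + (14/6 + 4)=79/3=26.33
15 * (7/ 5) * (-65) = -1365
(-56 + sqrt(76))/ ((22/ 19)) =-532/ 11 + 19 * sqrt(19)/ 11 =-40.83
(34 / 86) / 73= 17 / 3139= 0.01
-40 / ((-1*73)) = 40 / 73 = 0.55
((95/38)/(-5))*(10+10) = -10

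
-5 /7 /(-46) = 5 /322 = 0.02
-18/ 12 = -3/ 2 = -1.50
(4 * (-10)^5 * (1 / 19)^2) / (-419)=400000 / 151259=2.64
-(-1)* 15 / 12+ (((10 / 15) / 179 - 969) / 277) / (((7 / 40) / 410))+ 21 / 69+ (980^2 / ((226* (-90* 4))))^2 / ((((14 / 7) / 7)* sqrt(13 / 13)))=-254517157864973863 / 33026349557628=-7706.49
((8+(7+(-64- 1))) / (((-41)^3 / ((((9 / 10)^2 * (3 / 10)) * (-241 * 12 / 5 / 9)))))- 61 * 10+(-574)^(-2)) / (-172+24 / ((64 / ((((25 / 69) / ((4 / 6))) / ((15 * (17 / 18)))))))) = 161098798779162 / 45419936631475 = 3.55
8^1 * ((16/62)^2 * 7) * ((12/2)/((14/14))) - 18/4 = 34359/1922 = 17.88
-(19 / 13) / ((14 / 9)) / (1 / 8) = -684 / 91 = -7.52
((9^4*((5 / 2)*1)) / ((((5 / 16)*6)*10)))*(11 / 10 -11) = -216513 / 25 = -8660.52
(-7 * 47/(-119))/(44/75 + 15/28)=98700/40069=2.46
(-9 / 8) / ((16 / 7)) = -63 / 128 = -0.49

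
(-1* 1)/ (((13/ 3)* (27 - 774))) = 1/ 3237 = 0.00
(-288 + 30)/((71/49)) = -12642/71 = -178.06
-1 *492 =-492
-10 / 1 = -10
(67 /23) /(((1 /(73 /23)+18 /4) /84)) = 821688 /16169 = 50.82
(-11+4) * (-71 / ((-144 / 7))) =-3479 / 144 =-24.16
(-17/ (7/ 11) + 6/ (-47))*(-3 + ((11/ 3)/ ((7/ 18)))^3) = -2529790077/ 112847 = -22417.88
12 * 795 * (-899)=-8576460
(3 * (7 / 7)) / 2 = 3 / 2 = 1.50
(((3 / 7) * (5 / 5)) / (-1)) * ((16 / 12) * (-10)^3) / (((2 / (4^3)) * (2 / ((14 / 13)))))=128000 / 13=9846.15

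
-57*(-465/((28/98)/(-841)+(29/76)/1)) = 3952885020/56857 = 69523.28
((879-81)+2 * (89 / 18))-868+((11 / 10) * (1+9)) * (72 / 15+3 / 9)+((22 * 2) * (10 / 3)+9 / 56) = 143.18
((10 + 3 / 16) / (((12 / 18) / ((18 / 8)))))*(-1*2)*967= -4255767 / 64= -66496.36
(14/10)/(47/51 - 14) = -357/3335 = -0.11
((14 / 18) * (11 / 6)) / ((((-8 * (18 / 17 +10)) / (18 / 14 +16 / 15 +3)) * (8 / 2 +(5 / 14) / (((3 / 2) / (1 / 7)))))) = -2574803 / 120402720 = -0.02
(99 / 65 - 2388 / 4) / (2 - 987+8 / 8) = 6451 / 10660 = 0.61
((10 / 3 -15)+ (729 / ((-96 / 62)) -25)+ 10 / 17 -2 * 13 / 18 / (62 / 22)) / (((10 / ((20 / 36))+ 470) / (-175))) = 6738521125 / 37033344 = 181.96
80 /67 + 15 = 1085 /67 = 16.19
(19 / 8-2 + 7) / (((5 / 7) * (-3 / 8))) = -413 / 15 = -27.53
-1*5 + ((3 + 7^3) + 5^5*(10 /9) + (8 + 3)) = 34418 /9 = 3824.22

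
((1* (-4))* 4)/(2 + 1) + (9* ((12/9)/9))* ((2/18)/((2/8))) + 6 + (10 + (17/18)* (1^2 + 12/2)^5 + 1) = 857819/54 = 15885.54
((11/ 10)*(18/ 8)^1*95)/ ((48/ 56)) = 4389/ 16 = 274.31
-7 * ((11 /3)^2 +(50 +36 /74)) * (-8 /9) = 1192184 /2997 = 397.79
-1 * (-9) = 9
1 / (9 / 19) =19 / 9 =2.11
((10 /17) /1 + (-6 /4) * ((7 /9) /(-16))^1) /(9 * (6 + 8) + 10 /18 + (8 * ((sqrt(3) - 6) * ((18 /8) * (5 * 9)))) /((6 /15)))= -350279007 /5827963743424 - 58994325 * sqrt(3) /5827963743424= -0.00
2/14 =1/7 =0.14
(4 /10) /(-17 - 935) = -1 /2380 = -0.00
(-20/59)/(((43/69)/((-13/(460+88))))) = 4485/347569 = 0.01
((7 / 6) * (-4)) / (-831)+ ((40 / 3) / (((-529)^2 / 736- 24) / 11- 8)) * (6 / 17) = 24081878 / 121252041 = 0.20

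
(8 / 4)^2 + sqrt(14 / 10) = sqrt(35) / 5 + 4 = 5.18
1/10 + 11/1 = 111/10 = 11.10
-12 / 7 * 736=-8832 / 7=-1261.71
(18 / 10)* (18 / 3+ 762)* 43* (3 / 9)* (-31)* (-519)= 1593969408 / 5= 318793881.60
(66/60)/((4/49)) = 13.48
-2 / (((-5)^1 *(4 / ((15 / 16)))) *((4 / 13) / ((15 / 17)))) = 585 / 2176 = 0.27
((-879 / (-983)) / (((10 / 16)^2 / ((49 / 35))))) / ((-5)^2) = 393792 / 3071875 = 0.13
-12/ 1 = -12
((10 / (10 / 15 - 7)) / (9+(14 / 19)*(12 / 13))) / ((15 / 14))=-364 / 2391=-0.15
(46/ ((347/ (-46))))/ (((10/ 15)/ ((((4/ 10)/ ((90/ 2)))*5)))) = -2116/ 5205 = -0.41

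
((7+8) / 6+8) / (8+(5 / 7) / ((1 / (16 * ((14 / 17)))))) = 357 / 592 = 0.60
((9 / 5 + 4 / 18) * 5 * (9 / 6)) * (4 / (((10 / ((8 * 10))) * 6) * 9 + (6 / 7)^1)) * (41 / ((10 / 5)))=104468 / 639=163.49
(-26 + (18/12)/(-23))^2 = 1437601/2116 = 679.40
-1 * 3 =-3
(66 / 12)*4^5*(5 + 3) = 45056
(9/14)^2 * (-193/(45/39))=-67743/980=-69.13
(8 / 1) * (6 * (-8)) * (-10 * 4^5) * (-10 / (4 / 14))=-137625600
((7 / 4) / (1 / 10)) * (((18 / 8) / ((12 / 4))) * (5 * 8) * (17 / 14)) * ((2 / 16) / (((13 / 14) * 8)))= 8925 / 832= 10.73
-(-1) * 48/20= 12/5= 2.40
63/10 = 6.30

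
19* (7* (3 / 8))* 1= 399 / 8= 49.88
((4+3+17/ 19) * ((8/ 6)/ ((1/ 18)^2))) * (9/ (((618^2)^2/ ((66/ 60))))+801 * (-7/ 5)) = -8178703355379825/ 2138466739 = -3824564.21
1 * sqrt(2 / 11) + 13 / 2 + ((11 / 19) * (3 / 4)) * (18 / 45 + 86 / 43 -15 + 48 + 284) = sqrt(22) / 11 + 55171 / 380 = 145.61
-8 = -8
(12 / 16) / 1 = 3 / 4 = 0.75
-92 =-92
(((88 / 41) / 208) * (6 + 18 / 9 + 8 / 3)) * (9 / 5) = 528 / 2665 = 0.20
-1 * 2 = -2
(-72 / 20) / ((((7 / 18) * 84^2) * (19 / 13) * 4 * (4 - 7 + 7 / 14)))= 117 / 1303400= 0.00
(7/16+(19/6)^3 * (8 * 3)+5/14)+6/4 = 770521/1008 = 764.41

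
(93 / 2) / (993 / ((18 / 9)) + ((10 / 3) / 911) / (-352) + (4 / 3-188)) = 22366872 / 149032307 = 0.15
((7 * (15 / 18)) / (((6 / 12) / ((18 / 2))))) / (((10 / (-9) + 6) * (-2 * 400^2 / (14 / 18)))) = -147 / 2816000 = -0.00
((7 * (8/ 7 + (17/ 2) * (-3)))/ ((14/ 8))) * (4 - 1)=-292.29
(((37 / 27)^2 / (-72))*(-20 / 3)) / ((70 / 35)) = 6845 / 78732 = 0.09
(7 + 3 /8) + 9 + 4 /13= 16.68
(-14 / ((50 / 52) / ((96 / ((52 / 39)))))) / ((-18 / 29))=42224 / 25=1688.96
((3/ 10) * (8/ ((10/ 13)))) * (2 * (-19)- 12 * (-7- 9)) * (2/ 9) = 8008/ 75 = 106.77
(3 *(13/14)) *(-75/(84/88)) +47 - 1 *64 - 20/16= -46477/196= -237.13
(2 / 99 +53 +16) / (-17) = -4.06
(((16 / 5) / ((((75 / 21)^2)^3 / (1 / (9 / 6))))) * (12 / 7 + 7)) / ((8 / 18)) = 24605448 / 1220703125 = 0.02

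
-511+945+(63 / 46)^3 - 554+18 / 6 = -11138265 / 97336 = -114.43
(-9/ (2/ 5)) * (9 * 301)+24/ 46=-2803791/ 46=-60951.98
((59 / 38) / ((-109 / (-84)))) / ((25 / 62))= 153636 / 51775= 2.97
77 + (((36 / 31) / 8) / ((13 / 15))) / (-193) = 11977831 / 155558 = 77.00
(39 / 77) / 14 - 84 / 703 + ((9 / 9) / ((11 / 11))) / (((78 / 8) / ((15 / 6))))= 5116075 / 29555526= 0.17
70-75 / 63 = 1445 / 21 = 68.81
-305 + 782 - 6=471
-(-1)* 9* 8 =72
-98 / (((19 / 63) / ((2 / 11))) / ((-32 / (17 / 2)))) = 790272 / 3553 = 222.42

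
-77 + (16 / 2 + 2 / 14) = -482 / 7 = -68.86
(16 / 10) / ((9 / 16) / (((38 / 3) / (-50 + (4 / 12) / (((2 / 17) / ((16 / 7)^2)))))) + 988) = 119168 / 73469825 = 0.00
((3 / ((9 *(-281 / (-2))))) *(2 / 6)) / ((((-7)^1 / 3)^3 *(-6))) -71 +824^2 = 678905.00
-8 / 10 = -4 / 5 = -0.80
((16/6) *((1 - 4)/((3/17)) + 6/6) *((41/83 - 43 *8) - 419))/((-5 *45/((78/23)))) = -23402496/47725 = -490.36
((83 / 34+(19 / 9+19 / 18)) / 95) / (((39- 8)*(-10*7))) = -143 / 5256825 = -0.00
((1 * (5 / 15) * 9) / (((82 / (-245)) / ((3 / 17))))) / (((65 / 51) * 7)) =-189 / 1066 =-0.18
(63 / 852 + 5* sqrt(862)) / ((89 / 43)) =903 / 25276 + 215* sqrt(862) / 89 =70.96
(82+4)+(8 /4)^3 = 94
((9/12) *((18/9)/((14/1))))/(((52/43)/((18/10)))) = 1161/7280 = 0.16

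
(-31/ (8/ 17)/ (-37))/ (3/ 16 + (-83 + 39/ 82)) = -0.02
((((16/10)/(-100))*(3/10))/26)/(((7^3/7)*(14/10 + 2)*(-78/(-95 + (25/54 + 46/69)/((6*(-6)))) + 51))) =-184741/8639216472250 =-0.00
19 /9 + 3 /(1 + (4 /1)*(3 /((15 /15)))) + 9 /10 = 3793 /1170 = 3.24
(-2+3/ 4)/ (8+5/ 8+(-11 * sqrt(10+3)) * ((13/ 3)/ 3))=55890/ 16627927+102960 * sqrt(13)/ 16627927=0.03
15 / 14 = 1.07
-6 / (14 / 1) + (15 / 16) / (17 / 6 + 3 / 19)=-2199 / 19096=-0.12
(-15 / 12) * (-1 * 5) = 6.25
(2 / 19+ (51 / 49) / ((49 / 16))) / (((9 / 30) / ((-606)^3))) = -15063330316320 / 45619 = -330198608.39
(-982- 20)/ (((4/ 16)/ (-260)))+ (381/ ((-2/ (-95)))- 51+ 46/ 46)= 2120255/ 2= 1060127.50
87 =87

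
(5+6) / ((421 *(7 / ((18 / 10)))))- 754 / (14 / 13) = -10316506 / 14735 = -700.14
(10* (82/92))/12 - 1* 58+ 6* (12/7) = -90749/1932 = -46.97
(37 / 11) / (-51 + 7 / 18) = -666 / 10021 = -0.07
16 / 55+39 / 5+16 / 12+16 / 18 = 1021 / 99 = 10.31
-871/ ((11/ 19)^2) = -2598.60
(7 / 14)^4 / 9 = 1 / 144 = 0.01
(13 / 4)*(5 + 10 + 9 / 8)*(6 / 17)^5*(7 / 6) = 950859 / 2839714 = 0.33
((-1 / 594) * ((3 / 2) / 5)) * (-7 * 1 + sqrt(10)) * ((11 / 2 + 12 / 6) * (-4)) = -7 / 66 + sqrt(10) / 66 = -0.06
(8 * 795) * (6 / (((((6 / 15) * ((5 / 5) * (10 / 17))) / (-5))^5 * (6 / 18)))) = -31747115109375 / 64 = -496048673583.98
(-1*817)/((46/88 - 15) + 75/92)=59.80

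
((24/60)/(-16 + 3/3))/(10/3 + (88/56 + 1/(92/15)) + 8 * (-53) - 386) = 1288/38878225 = 0.00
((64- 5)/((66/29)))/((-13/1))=-1711/858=-1.99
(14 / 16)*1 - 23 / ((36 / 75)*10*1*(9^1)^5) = 619957 / 708588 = 0.87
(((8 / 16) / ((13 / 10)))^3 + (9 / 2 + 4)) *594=5082.80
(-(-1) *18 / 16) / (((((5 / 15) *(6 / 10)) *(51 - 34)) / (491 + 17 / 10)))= 44343 / 272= 163.03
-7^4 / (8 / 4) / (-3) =2401 / 6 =400.17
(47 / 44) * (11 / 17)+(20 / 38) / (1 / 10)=7693 / 1292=5.95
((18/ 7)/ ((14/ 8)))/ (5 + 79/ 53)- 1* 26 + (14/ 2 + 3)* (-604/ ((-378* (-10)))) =-1557137/ 56889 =-27.37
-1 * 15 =-15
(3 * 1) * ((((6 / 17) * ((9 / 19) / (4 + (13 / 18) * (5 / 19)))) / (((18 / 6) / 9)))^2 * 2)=51018336 / 593458321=0.09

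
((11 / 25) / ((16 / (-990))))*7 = -7623 / 40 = -190.58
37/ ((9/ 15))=185/ 3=61.67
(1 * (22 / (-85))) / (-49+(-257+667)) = -22 / 30685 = -0.00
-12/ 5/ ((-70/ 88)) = 528/ 175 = 3.02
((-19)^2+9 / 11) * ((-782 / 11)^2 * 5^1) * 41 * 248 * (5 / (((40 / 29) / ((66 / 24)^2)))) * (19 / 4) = 532652229634975 / 44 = 12105732491703.98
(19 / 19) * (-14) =-14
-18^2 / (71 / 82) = -374.20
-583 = -583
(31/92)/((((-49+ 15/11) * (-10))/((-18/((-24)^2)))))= -341/15426560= -0.00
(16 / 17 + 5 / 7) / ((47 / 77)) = 2.71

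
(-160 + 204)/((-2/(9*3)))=-594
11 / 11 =1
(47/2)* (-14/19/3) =-329/57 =-5.77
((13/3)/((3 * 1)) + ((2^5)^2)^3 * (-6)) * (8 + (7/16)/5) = -37514391838501/720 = -52103321997.92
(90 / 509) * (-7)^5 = -1512630 / 509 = -2971.77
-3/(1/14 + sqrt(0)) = -42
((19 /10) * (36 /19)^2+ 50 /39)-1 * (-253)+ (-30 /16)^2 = 62746393 /237120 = 264.62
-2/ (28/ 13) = -13/ 14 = -0.93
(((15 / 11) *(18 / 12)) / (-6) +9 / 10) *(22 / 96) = 41 / 320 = 0.13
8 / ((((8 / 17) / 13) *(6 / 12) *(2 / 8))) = 1768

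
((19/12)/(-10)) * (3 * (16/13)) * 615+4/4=-4661/13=-358.54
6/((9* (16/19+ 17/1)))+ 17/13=17783/13221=1.35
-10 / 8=-1.25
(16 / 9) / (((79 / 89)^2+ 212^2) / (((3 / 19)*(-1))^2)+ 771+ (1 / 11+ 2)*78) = 697048 / 707219466095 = 0.00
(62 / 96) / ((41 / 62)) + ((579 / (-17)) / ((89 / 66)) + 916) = 1327584889 / 1488792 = 891.72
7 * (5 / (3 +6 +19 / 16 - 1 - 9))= 560 / 3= 186.67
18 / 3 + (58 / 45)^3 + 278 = 26074612 / 91125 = 286.14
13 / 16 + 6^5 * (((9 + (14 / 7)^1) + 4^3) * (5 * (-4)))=-186623987 / 16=-11663999.19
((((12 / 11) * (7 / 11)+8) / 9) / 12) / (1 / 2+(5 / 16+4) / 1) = 4208 / 251559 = 0.02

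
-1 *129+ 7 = -122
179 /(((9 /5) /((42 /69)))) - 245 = -38185 /207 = -184.47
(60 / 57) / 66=10 / 627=0.02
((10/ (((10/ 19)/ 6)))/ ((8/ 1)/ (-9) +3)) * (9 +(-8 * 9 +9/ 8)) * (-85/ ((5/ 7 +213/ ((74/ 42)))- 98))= 98076825/ 8152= 12031.01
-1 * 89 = -89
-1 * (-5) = 5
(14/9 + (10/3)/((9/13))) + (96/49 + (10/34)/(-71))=13294525/1596861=8.33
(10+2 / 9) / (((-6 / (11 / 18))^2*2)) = 2783 / 52488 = 0.05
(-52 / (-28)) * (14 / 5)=26 / 5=5.20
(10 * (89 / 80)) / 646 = 89 / 5168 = 0.02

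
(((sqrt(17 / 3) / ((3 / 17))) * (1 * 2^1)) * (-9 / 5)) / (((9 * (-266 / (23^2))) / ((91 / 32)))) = 116909 * sqrt(51) / 27360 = 30.52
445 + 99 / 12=1813 / 4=453.25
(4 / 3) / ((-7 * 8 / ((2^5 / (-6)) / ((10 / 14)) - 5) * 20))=187 / 12600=0.01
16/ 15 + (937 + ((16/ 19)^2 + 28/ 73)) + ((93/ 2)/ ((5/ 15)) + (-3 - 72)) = 793483061/ 790590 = 1003.66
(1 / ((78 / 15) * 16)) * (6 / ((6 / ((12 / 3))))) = 5 / 104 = 0.05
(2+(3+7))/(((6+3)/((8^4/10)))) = 8192/15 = 546.13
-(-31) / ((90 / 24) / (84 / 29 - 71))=-48980 / 87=-562.99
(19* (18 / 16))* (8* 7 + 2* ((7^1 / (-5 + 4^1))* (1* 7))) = -897.75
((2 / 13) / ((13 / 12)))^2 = 576 / 28561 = 0.02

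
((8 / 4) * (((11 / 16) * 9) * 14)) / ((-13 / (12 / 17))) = -2079 / 221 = -9.41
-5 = -5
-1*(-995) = 995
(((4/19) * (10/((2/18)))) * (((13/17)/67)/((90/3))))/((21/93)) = 4836/151487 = 0.03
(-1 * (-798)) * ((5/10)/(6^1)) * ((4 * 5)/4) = 665/2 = 332.50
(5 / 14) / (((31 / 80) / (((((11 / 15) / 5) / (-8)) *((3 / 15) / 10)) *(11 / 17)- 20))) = -10200121 / 553350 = -18.43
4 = 4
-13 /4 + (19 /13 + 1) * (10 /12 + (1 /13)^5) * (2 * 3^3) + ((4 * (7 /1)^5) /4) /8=85275991013 /38614472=2208.39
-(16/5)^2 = -256/25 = -10.24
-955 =-955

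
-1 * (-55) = 55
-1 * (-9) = 9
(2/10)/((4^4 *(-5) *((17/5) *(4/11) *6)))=-11/522240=-0.00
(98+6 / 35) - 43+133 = 6586 / 35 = 188.17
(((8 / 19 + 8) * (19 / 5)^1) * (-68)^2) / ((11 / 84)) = 12429312 / 11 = 1129937.45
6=6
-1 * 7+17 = 10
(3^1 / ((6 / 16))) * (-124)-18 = -1010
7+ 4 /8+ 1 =8.50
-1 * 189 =-189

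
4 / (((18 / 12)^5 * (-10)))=-0.05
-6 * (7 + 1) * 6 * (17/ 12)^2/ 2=-289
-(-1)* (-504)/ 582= -84/ 97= -0.87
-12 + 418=406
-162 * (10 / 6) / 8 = -135 / 4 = -33.75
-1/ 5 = -0.20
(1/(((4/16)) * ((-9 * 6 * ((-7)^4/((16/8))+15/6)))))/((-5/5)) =2/32481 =0.00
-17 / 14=-1.21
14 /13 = 1.08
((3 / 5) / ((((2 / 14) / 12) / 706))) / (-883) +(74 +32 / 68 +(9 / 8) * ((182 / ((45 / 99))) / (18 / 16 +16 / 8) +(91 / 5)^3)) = 104483411313 / 15011000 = 6960.46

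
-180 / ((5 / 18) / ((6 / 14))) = -277.71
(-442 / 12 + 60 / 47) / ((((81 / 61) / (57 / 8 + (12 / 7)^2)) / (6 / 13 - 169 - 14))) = 90887685965 / 1847664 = 49190.59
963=963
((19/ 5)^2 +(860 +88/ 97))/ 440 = 2122717/ 1067000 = 1.99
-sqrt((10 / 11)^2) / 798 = -0.00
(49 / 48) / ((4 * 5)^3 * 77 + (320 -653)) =49 / 29552016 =0.00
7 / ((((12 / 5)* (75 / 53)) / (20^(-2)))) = 371 / 72000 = 0.01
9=9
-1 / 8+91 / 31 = 697 / 248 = 2.81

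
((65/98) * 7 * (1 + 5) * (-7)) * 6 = -1170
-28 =-28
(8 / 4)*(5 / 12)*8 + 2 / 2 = 23 / 3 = 7.67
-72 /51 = -24 /17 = -1.41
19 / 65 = 0.29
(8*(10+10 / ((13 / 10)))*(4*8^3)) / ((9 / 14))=450910.09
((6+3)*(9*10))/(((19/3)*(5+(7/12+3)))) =29160/1957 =14.90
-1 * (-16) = 16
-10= -10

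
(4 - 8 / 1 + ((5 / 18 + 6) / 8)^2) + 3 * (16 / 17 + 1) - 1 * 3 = -197647 / 352512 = -0.56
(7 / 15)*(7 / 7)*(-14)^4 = 268912 / 15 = 17927.47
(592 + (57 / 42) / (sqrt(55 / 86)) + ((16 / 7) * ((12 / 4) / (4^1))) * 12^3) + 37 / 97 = 19 * sqrt(4730) / 770 + 2413619 / 679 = 3556.36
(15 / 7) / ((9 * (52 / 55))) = 275 / 1092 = 0.25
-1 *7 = -7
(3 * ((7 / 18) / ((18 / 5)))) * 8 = 70 / 27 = 2.59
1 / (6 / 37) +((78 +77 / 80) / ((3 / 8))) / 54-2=13067 / 1620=8.07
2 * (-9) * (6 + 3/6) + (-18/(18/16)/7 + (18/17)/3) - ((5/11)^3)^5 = -59120596973331505478/497092532160462469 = -118.93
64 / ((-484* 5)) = -16 / 605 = -0.03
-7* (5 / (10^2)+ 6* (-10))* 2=8393 / 10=839.30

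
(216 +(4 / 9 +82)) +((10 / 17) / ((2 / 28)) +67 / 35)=308.59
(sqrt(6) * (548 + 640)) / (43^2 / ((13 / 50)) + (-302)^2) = 2574 * sqrt(6) / 213017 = 0.03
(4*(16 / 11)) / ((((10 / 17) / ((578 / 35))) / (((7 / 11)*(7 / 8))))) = 275128 / 3025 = 90.95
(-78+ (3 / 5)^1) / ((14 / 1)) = -5.53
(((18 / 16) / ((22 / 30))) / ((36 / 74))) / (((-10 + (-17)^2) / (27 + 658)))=126725 / 16368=7.74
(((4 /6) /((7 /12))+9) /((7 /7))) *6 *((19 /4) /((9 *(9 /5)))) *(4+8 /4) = 6745 /63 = 107.06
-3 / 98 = -0.03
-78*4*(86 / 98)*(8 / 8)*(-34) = 456144 / 49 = 9309.06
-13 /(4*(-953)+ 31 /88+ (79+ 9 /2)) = 1144 /328077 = 0.00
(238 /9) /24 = 119 /108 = 1.10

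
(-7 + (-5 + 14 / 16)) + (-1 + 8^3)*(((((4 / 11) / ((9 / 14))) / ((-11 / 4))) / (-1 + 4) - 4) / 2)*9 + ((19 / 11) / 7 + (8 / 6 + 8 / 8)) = -63451879 / 6776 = -9364.21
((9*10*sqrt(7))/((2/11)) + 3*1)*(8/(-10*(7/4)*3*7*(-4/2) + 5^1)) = 14.19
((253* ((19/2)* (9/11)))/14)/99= 437/308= 1.42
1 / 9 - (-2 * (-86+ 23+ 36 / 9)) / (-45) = 41 / 15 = 2.73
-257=-257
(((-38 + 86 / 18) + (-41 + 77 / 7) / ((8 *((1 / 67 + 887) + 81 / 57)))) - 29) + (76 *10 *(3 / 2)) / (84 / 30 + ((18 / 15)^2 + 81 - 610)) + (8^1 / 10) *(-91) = -40713251380781 / 296746270020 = -137.20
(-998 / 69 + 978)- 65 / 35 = 464491 / 483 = 961.68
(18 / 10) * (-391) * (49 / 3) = -57477 / 5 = -11495.40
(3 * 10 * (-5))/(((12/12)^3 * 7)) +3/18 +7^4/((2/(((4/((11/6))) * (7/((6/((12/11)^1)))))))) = 16833403/5082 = 3312.36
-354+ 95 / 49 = -17251 / 49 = -352.06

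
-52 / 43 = -1.21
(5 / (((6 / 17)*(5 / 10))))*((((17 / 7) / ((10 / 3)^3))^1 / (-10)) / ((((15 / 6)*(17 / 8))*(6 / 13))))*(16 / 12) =-442 / 4375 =-0.10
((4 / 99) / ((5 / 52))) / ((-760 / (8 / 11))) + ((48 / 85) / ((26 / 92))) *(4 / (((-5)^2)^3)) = 39092912 / 357243046875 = 0.00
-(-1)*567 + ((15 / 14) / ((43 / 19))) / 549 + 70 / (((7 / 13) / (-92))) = -1255121143 / 110166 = -11393.00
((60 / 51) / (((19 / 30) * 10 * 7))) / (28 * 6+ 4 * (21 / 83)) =415 / 2643109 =0.00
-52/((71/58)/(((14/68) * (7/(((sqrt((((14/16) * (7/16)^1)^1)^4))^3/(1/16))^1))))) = -414515883671552/340947625543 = -1215.78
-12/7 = -1.71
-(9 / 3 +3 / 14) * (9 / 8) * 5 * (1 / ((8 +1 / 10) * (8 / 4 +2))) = -125 / 224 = -0.56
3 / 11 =0.27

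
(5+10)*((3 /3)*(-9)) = -135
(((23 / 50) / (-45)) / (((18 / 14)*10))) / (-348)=161 / 70470000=0.00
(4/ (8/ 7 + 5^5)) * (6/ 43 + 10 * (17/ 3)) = 205184/ 2822907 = 0.07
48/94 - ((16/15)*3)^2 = -11432/1175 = -9.73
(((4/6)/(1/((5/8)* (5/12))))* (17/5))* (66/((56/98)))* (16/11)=595/6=99.17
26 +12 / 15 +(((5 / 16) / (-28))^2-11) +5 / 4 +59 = 76317821 / 1003520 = 76.05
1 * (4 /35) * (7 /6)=2 /15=0.13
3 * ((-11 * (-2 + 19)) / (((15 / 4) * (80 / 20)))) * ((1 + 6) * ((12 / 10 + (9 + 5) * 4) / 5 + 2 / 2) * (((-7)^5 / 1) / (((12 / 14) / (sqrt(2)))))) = 47894790251 * sqrt(2) / 750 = 90311282.59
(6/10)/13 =0.05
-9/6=-3/2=-1.50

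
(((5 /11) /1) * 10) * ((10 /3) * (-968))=-44000 /3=-14666.67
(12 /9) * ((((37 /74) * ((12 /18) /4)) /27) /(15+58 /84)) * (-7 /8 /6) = -0.00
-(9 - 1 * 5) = -4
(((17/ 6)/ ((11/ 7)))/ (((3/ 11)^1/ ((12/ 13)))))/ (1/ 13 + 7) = 119/ 138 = 0.86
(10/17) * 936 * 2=18720/17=1101.18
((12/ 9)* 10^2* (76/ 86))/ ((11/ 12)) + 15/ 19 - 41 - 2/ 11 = 792194/ 8987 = 88.15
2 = 2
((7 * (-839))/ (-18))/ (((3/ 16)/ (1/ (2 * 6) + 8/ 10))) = 622538/ 405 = 1537.13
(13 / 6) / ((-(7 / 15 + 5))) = -65 / 164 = -0.40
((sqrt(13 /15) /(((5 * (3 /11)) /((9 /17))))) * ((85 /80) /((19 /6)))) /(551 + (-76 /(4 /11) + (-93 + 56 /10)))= 33 * sqrt(195) /967480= 0.00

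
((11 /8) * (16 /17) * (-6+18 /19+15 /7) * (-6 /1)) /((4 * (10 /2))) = 12771 /11305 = 1.13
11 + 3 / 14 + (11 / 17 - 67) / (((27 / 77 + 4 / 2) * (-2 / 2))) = 1699073 / 43078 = 39.44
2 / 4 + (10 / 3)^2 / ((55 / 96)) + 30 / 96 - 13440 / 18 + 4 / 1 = -127153 / 176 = -722.46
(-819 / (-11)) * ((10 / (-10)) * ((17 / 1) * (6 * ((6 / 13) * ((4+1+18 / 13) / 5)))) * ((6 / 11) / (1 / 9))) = -172807992 / 7865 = -21971.77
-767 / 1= -767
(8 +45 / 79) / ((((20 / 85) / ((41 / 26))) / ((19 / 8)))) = 8965511 / 65728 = 136.40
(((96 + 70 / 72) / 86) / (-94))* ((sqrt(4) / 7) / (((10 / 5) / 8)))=-3491 / 254646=-0.01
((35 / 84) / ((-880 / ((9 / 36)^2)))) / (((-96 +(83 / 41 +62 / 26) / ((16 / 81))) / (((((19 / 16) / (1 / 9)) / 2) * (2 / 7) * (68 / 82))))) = 4199 / 8257199104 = 0.00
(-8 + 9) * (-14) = -14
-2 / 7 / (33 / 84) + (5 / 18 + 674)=133363 / 198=673.55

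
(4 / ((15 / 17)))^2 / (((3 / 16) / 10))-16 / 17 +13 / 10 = 5032559 / 4590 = 1096.42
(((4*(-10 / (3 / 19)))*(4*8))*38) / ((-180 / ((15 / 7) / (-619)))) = -5.92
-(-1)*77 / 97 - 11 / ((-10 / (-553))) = -589281 / 970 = -607.51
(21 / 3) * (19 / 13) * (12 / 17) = 1596 / 221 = 7.22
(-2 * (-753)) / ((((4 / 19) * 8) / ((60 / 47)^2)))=3219075 / 2209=1457.25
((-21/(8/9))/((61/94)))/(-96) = 2961/7808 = 0.38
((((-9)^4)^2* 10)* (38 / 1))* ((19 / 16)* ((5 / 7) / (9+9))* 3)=129498885675 / 56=2312480101.34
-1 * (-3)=3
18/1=18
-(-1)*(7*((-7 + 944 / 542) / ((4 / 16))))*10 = -399000 / 271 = -1472.32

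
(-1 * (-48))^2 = 2304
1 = 1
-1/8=-0.12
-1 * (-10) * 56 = 560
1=1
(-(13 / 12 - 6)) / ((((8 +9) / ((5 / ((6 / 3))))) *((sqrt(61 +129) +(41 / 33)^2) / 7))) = -1260069195 / 30259895144 +816308955 *sqrt(190) / 30259895144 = 0.33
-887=-887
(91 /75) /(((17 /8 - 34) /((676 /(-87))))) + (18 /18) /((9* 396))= 65022521 /219631500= 0.30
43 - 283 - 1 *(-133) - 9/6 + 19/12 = -1283/12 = -106.92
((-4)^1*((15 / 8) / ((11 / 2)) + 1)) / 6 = -59 / 66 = -0.89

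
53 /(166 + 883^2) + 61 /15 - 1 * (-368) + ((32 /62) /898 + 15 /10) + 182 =7236687599213 /13025762094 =555.57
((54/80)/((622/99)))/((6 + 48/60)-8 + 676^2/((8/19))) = 0.00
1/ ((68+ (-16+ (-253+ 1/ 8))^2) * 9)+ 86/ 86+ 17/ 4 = 875288173/ 166721508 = 5.25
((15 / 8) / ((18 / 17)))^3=614125 / 110592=5.55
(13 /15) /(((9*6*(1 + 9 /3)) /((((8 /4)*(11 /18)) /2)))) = 143 /58320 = 0.00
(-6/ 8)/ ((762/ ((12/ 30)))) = -1/ 2540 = -0.00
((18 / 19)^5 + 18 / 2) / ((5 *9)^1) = 2686051 / 12380495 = 0.22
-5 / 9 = -0.56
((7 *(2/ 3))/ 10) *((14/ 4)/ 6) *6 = 49/ 30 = 1.63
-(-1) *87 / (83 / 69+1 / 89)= 534267 / 7456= 71.66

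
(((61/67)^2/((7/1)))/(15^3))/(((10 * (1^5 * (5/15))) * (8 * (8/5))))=3721/4524912000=0.00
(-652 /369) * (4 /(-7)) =2608 /2583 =1.01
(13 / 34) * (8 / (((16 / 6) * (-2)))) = -39 / 68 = -0.57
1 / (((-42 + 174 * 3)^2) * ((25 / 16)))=1 / 360000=0.00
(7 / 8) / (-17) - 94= -12791 / 136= -94.05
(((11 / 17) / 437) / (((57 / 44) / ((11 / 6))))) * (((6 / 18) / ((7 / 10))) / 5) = 5324 / 26677539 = 0.00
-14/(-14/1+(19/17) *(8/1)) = 119/43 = 2.77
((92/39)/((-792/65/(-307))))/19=35305/11286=3.13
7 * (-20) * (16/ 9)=-2240/ 9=-248.89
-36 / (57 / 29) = -348 / 19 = -18.32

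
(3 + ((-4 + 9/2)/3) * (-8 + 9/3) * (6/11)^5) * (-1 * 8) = -3813384/161051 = -23.68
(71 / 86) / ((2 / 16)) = 284 / 43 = 6.60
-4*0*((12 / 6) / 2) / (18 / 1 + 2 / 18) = 0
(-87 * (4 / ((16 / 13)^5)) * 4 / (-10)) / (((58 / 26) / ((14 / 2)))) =101362989 / 655360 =154.67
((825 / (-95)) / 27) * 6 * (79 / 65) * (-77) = 133826 / 741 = 180.60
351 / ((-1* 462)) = -117 / 154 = -0.76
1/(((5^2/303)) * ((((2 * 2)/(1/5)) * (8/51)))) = 15453/4000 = 3.86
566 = 566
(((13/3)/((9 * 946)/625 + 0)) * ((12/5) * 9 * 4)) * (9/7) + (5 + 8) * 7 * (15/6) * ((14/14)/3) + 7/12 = 111.75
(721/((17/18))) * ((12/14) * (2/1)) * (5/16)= 13905/34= 408.97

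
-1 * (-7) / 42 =1 / 6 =0.17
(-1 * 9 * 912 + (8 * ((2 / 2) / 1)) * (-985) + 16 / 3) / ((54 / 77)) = -1857548 / 81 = -22932.69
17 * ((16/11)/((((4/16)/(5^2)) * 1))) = 27200/11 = 2472.73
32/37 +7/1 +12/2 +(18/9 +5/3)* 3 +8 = 1216/37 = 32.86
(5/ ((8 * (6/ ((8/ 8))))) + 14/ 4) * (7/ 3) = 1211/ 144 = 8.41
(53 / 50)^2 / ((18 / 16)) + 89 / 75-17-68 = -465832 / 5625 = -82.81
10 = 10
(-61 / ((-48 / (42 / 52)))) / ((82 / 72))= 3843 / 4264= 0.90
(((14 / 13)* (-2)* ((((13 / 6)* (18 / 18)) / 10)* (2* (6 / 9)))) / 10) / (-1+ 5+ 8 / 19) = -19 / 1350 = -0.01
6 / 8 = 3 / 4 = 0.75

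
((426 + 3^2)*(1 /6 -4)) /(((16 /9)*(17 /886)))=-13296645 /272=-48884.72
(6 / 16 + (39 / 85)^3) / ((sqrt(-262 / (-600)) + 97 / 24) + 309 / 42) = 18635043861 / 448913156369- 1362353076 * sqrt(393) / 11222828909225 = 0.04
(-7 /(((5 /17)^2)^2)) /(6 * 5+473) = -584647 /314375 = -1.86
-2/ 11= -0.18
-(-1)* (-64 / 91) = -64 / 91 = -0.70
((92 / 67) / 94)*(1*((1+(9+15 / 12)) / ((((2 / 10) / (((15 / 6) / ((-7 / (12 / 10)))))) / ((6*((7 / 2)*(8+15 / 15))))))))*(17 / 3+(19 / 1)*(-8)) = 9739.48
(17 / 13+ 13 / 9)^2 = 103684 / 13689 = 7.57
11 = 11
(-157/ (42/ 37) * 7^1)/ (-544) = 5809/ 3264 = 1.78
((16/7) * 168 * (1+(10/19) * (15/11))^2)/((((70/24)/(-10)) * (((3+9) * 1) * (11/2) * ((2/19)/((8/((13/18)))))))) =-6193.55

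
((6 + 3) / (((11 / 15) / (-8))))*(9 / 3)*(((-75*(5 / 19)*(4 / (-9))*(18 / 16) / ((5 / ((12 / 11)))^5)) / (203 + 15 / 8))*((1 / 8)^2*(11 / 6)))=-5038848 / 25076445955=-0.00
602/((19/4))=2408/19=126.74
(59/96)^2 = 3481/9216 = 0.38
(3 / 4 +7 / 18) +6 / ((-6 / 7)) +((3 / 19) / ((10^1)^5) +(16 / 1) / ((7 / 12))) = 2581625189 / 119700000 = 21.57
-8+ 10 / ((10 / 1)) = -7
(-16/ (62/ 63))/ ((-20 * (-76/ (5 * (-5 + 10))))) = -315/ 1178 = -0.27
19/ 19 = 1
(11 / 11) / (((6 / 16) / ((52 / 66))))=208 / 99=2.10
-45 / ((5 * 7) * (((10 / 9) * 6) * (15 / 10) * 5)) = -9 / 350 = -0.03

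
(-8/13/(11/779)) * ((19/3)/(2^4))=-14801/858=-17.25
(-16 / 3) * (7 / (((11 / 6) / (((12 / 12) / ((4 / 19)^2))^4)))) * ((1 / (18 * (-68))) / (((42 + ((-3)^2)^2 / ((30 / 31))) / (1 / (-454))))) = -594424706435 / 7868015198208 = -0.08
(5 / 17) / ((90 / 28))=14 / 153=0.09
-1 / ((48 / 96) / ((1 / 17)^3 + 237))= -2328764 / 4913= -474.00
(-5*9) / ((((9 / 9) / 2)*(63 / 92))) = -920 / 7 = -131.43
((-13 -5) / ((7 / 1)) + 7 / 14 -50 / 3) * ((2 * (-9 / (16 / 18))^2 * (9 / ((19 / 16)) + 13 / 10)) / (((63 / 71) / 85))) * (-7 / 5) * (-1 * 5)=-55629520767 / 2432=-22873980.58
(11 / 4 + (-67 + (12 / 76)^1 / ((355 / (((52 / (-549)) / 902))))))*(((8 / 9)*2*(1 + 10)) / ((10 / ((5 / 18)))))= -143068066949 / 4099226535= -34.90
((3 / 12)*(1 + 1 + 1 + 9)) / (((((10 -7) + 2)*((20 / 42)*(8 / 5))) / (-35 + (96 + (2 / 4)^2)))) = 3087 / 64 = 48.23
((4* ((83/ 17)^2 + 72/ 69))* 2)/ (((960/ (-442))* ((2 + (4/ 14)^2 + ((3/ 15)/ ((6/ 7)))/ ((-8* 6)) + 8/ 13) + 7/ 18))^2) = 816561559804536/ 183707878029503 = 4.44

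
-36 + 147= 111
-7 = -7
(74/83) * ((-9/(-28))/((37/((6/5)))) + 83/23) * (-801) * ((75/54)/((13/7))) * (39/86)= -287813985/328348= -876.55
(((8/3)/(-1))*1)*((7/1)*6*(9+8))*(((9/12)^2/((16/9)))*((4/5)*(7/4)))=-67473/80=-843.41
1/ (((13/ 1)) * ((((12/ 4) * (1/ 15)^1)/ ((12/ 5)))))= 12/ 13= 0.92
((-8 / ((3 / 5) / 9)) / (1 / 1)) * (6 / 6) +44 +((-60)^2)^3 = 46655999924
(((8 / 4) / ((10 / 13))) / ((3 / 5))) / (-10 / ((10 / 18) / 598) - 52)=-1 / 2496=-0.00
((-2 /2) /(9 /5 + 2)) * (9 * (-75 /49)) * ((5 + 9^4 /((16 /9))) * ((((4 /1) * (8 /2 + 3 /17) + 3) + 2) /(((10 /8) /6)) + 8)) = 3398228100 /2261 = 1502975.72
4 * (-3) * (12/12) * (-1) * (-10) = -120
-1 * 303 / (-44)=303 / 44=6.89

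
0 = 0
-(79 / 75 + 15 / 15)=-154 / 75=-2.05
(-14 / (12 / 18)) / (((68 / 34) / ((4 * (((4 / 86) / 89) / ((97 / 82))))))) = -6888 / 371219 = -0.02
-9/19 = -0.47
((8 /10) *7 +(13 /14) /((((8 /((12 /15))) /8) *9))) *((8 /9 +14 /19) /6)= 49762 /32319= 1.54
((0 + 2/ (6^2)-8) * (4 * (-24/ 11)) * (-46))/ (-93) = 9568/ 279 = 34.29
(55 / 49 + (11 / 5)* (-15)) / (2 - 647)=0.05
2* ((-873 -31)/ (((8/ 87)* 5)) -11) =-19772/ 5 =-3954.40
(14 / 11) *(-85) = -1190 / 11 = -108.18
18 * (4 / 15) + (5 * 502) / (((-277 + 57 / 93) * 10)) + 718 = 30925847 / 42840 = 721.89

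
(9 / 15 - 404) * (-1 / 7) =57.63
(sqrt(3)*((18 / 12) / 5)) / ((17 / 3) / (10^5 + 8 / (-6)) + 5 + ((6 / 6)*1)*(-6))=-149998*sqrt(3) / 499965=-0.52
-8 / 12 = -0.67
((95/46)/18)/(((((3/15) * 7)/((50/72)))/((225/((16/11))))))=8.80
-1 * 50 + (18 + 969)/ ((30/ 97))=31413/ 10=3141.30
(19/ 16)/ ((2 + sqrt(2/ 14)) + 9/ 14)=4921/ 10728 - 133 * sqrt(7)/ 5364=0.39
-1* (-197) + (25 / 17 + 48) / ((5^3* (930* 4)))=1557285841 / 7905000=197.00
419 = 419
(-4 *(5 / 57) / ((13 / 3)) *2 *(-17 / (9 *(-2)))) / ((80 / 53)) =-0.10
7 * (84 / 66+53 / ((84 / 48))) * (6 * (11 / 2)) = 7290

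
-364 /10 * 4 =-728 /5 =-145.60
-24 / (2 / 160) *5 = -9600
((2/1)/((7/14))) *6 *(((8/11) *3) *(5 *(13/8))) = 4680/11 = 425.45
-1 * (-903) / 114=301 / 38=7.92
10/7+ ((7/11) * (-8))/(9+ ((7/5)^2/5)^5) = 0.86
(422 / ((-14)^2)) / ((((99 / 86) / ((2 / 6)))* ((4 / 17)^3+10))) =44575649 / 715920282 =0.06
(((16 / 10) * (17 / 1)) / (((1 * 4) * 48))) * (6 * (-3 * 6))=-153 / 10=-15.30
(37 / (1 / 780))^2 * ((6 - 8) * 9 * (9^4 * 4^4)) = -25181126901964800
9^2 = 81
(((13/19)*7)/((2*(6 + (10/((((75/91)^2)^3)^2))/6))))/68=1729528820514678955078125/1127942756545541379501869704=0.00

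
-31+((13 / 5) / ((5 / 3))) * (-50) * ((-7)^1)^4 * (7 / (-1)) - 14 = 1310901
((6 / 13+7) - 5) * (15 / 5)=96 / 13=7.38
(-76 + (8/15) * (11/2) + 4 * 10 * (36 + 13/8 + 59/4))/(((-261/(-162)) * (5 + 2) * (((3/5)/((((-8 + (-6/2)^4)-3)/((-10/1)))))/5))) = -303290/29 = -10458.28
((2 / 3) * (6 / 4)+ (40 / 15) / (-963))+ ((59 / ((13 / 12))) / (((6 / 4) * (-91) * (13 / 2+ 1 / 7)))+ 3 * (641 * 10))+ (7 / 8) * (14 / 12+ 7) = 4658839157923 / 242167536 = 19238.08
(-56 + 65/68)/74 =-3743/5032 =-0.74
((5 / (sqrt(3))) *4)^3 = 8000 *sqrt(3) / 9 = 1539.60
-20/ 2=-10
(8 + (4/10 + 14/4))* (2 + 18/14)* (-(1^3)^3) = -391/10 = -39.10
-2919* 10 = -29190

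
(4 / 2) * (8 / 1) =16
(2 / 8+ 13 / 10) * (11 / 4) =341 / 80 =4.26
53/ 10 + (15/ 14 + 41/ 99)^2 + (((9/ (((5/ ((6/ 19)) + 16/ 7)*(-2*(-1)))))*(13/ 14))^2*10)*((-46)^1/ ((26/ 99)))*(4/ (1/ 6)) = -12394269323564521/ 5562445622580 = -2228.21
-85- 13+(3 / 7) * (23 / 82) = -56183 / 574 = -97.88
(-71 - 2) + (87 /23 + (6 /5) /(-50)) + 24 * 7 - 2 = 278181 /2875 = 96.76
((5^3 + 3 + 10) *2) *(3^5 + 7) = 69000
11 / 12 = 0.92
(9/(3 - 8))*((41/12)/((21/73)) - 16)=1039/140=7.42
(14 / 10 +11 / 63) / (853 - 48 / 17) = 8432 / 4552695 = 0.00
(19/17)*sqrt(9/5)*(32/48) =38*sqrt(5)/85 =1.00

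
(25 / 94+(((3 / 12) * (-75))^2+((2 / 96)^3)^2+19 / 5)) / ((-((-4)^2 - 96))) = 1022143314788587 / 229935100723200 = 4.45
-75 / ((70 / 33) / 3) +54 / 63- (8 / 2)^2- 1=-1711 / 14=-122.21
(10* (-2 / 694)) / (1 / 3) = -0.09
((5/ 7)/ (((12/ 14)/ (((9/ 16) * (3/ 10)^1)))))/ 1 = 9/ 64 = 0.14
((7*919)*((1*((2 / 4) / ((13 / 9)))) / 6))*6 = 57897 / 26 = 2226.81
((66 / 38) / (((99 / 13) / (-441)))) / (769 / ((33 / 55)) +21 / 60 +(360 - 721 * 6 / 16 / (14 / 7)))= -458640 / 6871141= -0.07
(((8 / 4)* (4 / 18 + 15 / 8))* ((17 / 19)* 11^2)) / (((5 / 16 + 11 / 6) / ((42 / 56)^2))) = 931821 / 7828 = 119.04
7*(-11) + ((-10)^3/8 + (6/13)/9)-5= -8071/39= -206.95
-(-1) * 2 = 2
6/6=1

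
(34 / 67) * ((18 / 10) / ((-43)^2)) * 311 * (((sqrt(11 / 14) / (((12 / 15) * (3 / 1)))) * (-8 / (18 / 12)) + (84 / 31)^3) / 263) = 56405268864 / 4853136965695- 21148 * sqrt(154) / 228068603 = 0.01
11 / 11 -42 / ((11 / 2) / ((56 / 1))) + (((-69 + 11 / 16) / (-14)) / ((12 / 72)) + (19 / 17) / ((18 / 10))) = -396.74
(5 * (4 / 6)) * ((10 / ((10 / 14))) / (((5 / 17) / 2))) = 952 / 3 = 317.33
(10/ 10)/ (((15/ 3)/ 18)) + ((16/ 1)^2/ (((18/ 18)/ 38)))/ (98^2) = 4.61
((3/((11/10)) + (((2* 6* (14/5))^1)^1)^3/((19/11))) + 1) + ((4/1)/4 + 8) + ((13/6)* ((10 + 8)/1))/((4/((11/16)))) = 36751685833/1672000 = 21980.67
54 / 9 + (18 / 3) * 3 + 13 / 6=157 / 6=26.17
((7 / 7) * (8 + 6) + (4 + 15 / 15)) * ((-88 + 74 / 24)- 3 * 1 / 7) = -136211 / 84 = -1621.56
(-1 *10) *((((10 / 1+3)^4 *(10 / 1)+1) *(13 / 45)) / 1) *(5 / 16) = -18564715 / 72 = -257843.26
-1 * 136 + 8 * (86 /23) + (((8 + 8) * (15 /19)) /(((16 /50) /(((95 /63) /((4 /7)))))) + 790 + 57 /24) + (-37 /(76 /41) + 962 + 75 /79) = 1733.44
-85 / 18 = -4.72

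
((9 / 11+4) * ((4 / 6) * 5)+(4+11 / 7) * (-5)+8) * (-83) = 72791 / 231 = 315.11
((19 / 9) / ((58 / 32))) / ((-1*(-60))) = 76 / 3915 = 0.02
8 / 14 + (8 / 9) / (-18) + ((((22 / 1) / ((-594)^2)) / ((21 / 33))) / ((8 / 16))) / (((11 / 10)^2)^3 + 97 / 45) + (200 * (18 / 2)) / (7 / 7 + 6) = 257.66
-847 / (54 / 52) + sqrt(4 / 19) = -22022 / 27 + 2 * sqrt(19) / 19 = -815.17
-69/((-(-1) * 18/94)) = -1081/3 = -360.33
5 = 5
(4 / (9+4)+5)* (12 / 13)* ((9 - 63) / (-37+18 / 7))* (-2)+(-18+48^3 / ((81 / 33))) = 1833726734 / 40729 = 45022.63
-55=-55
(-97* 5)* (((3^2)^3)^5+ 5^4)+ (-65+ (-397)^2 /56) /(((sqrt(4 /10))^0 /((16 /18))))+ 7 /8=-16776009443122514789 /168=-99857199066205445.17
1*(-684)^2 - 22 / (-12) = 2807147 / 6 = 467857.83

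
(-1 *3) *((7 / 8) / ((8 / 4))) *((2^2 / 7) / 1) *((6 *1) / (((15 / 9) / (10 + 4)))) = -189 / 5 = -37.80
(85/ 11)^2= 7225/ 121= 59.71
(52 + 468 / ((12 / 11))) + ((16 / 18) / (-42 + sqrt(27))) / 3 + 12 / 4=7566260 / 15633 - 8 * sqrt(3) / 15633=483.99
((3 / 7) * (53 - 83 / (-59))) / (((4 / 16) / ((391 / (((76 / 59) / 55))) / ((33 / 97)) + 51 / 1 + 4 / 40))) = 4581670.92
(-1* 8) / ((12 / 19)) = -38 / 3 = -12.67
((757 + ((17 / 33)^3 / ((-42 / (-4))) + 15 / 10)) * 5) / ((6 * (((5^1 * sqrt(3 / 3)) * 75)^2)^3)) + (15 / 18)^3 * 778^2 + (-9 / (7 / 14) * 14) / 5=1764058265253976136398770911 / 5036860958862304687500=350229.69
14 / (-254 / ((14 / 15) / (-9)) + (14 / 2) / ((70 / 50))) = 49 / 8590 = 0.01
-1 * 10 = -10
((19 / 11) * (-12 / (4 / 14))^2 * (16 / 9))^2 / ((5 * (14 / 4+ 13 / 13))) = 7100506112 / 5445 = 1304041.53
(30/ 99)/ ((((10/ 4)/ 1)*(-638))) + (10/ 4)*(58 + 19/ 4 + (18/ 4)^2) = 4368701/ 21054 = 207.50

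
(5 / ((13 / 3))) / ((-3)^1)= -5 / 13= -0.38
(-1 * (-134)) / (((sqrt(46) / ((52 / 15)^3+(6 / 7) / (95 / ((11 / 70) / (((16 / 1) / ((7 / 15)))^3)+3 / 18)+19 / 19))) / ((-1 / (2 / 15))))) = -433797582141702589 * sqrt(46) / 476570323525275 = -6173.61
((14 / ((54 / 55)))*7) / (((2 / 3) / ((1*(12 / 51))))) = 35.23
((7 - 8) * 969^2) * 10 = -9389610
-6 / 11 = -0.55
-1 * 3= -3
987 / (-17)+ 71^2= 4982.94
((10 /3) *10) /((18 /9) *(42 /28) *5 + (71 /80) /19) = 152000 /68613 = 2.22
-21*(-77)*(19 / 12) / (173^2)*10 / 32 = 51205 / 1915456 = 0.03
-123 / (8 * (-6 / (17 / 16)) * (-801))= -0.00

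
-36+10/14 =-247/7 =-35.29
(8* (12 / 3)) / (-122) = -16 / 61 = -0.26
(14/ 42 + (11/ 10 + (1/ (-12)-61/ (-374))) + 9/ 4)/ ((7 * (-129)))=-7037/ 1688610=-0.00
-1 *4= -4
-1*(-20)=20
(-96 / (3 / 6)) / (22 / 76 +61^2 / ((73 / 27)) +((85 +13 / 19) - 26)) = -532608 / 3984113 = -0.13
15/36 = 5/12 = 0.42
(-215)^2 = 46225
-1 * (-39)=39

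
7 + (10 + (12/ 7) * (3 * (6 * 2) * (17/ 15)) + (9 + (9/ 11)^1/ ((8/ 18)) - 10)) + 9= 149047/ 1540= 96.78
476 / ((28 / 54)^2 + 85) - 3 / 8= 2589549 / 497288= 5.21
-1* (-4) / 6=2 / 3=0.67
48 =48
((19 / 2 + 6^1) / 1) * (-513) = -7951.50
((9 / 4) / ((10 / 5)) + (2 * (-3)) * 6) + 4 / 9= -2479 / 72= -34.43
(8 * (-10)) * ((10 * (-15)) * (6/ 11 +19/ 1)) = 2580000/ 11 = 234545.45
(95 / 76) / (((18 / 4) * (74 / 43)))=0.16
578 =578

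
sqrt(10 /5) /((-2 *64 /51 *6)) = -17 *sqrt(2) /256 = -0.09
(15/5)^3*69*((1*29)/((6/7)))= 126063/2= 63031.50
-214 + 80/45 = -1910/9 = -212.22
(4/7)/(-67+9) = -2/203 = -0.01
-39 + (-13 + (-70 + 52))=-70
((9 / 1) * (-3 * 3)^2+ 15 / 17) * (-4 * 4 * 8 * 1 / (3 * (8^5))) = -517 / 544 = -0.95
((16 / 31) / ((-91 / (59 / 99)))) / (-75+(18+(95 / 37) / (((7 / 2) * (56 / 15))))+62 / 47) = 45965248 / 754512474573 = 0.00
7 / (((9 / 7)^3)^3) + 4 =1832157205 / 387420489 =4.73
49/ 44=1.11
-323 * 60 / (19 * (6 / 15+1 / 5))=-1700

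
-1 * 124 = -124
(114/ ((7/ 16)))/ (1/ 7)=1824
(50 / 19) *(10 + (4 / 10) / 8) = 1005 / 38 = 26.45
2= 2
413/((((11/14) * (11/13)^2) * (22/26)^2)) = 165139702/161051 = 1025.39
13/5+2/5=3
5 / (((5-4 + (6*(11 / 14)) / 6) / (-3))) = -42 / 5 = -8.40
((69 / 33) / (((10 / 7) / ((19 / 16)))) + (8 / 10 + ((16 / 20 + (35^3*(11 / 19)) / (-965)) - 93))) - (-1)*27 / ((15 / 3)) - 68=-1148698327 / 6453920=-177.98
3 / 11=0.27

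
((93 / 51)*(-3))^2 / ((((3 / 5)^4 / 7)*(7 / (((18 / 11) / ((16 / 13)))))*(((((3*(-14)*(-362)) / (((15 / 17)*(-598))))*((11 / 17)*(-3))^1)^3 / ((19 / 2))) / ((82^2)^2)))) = 1400745910244473204140625 / 1858883528601198792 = 753541.51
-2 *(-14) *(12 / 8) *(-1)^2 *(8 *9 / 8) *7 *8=21168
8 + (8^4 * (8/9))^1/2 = 1828.44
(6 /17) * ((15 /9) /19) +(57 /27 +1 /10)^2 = 12872123 /2616300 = 4.92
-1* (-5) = 5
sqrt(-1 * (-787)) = sqrt(787) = 28.05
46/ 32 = 23/ 16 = 1.44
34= 34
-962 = -962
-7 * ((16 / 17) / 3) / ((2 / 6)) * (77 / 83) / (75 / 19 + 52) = -163856 / 1499893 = -0.11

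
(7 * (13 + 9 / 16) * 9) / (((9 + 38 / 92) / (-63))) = -19809279 / 3464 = -5718.61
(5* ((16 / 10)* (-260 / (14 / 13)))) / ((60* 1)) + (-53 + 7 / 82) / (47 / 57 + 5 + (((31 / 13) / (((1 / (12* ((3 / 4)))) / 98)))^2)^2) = -1765861019628460875821831 / 54856629307980123165528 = -32.19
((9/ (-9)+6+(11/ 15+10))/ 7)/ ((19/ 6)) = 472/ 665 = 0.71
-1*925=-925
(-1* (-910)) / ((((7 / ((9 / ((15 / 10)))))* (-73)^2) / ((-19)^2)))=281580 / 5329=52.84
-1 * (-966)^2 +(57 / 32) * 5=-29860707 / 32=-933147.09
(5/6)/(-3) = -5/18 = -0.28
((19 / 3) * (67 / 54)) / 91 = 1273 / 14742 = 0.09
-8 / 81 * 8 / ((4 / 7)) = -112 / 81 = -1.38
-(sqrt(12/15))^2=-0.80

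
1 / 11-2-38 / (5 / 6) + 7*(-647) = -251708 / 55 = -4576.51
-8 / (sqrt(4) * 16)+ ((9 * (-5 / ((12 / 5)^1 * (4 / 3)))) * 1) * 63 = -14179 / 16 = -886.19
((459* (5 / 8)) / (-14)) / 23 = -2295 / 2576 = -0.89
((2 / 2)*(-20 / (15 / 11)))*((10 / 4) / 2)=-55 / 3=-18.33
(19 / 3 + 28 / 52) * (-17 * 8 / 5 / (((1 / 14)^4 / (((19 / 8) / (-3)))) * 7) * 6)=950126464 / 195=4872443.41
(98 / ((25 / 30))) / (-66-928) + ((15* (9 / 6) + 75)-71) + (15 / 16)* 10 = 101549 / 2840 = 35.76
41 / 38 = 1.08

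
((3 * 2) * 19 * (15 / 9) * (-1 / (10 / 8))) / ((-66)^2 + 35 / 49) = -1064 / 30497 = -0.03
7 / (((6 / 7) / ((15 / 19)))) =245 / 38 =6.45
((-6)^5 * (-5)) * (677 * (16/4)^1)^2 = 285117304320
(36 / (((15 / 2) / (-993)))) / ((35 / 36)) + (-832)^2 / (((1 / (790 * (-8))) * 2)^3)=-3822486401844057952 / 175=-21842779439108902.58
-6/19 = -0.32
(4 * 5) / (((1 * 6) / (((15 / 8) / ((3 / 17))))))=425 / 12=35.42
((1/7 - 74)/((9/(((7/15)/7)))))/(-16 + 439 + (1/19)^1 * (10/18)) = -9823/7595490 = -0.00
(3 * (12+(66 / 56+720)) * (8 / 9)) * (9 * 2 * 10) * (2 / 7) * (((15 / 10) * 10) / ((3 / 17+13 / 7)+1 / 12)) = 15076497600 / 21161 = 712466.22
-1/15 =-0.07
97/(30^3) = 97/27000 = 0.00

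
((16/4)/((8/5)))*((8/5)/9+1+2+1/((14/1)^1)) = 8.12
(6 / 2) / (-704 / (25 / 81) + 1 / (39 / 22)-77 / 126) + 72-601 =-7058935889 / 13343891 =-529.00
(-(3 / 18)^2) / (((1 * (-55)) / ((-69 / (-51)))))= 23 / 33660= 0.00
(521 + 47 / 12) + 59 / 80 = 126157 / 240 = 525.65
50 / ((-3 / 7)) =-350 / 3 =-116.67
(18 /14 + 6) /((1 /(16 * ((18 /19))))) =14688 /133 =110.44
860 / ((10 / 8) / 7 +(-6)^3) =-24080 / 6043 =-3.98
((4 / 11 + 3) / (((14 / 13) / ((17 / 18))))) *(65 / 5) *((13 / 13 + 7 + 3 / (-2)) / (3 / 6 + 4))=1381913 / 24948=55.39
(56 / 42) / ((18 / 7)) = 0.52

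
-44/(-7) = 44/7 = 6.29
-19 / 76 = -0.25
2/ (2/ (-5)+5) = 10/ 23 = 0.43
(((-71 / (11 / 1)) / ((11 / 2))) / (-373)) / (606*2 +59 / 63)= 8946 / 3448838195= 0.00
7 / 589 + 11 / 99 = 652 / 5301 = 0.12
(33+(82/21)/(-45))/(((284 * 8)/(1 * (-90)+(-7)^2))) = -1275223/2147040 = -0.59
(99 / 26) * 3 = 297 / 26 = 11.42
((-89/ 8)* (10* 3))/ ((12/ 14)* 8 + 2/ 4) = -9345/ 206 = -45.36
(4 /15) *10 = 8 /3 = 2.67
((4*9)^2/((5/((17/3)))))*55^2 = 4443120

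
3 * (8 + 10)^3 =17496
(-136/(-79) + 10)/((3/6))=1852/79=23.44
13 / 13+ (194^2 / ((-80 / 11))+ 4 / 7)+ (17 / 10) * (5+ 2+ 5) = -721417 / 140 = -5152.98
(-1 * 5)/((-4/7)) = 35/4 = 8.75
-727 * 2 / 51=-1454 / 51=-28.51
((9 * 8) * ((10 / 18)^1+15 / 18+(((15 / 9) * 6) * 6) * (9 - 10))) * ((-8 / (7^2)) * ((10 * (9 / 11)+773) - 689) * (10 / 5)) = 68465280 / 539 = 127022.78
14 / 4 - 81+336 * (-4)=-2843 / 2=-1421.50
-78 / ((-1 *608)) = 39 / 304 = 0.13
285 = 285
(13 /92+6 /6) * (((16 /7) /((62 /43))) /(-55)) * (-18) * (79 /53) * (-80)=-70.61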